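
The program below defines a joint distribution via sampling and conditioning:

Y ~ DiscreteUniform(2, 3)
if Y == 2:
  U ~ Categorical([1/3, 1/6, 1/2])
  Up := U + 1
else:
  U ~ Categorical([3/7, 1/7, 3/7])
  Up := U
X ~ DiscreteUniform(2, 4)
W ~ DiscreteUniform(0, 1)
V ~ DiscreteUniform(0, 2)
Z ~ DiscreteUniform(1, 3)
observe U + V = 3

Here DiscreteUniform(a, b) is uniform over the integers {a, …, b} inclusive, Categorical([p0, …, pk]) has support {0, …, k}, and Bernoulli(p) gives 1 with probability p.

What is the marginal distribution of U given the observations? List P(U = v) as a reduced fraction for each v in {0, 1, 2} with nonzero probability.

P(U=1) = 1/4, P(U=2) = 3/4

Enumerate traces; 72 have nonzero weight after conditioning:
  (Y=2, U=1, X=2, W=0, V=2, Z=1) weight 1/648
  (Y=2, U=1, X=2, W=0, V=2, Z=2) weight 1/648
  (Y=2, U=1, X=2, W=0, V=2, Z=3) weight 1/648
  (Y=2, U=1, X=2, W=1, V=2, Z=1) weight 1/648
  (Y=2, U=1, X=2, W=1, V=2, Z=2) weight 1/648
  (Y=2, U=1, X=2, W=1, V=2, Z=3) weight 1/648
  (Y=2, U=1, X=3, W=0, V=2, Z=1) weight 1/648
  (Y=2, U=1, X=3, W=0, V=2, Z=2) weight 1/648
  (Y=2, U=2, X=2, W=0, V=1, Z=1) weight 1/216
  … 63 more
Group by U:
  weight(U=1) = 13/252
  weight(U=2) = 13/84
Total weight = 13/252 + 13/84 = 13/63
P(U=1 | obs) = 13/252 / 13/63 = 1/4
P(U=2 | obs) = 13/84 / 13/63 = 3/4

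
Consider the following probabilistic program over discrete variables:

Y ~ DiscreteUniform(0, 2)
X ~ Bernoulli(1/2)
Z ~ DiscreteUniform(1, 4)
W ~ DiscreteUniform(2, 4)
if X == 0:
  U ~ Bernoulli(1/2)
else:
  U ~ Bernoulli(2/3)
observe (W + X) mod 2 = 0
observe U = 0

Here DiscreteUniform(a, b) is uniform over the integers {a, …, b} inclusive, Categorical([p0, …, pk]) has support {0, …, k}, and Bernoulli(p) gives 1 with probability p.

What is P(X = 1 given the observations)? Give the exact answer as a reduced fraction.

Enumerate traces; 36 have nonzero weight after conditioning:
  (Y=0, X=0, Z=1, W=2, U=0) weight 1/144
  (Y=0, X=0, Z=1, W=4, U=0) weight 1/144
  (Y=0, X=0, Z=2, W=2, U=0) weight 1/144
  (Y=0, X=0, Z=2, W=4, U=0) weight 1/144
  (Y=0, X=0, Z=3, W=2, U=0) weight 1/144
  (Y=0, X=0, Z=3, W=4, U=0) weight 1/144
  (Y=0, X=0, Z=4, W=2, U=0) weight 1/144
  (Y=0, X=0, Z=4, W=4, U=0) weight 1/144
  (Y=0, X=1, Z=1, W=3, U=0) weight 1/216
  … 27 more
Group by X:
  weight(X=0) = 1/6
  weight(X=1) = 1/18
Total weight = 1/6 + 1/18 = 2/9
P(X=0 | obs) = 1/6 / 2/9 = 3/4
P(X=1 | obs) = 1/18 / 2/9 = 1/4

P(X = 1 | obs) = 1/4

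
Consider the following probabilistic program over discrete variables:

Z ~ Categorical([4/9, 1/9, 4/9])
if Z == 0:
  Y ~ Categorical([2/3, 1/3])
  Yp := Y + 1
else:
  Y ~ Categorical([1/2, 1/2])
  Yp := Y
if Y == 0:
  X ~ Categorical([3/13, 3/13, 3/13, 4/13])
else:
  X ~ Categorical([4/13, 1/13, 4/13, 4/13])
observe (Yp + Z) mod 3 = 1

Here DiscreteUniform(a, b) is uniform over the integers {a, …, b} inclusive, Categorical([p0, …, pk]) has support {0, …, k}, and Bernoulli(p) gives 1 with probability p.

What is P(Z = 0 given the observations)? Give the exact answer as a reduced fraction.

Enumerate traces; 8 have nonzero weight after conditioning:
  (Z=0, Y=0, X=0) weight 8/117
  (Z=0, Y=0, X=1) weight 8/117
  (Z=0, Y=0, X=2) weight 8/117
  (Z=0, Y=0, X=3) weight 32/351
  (Z=1, Y=0, X=0) weight 1/78
  (Z=1, Y=0, X=1) weight 1/78
  (Z=1, Y=0, X=2) weight 1/78
  (Z=1, Y=0, X=3) weight 2/117
Group by Z:
  weight(Z=0) = 8/27
  weight(Z=1) = 1/18
Total weight = 8/27 + 1/18 = 19/54
P(Z=0 | obs) = 8/27 / 19/54 = 16/19
P(Z=1 | obs) = 1/18 / 19/54 = 3/19

P(Z = 0 | obs) = 16/19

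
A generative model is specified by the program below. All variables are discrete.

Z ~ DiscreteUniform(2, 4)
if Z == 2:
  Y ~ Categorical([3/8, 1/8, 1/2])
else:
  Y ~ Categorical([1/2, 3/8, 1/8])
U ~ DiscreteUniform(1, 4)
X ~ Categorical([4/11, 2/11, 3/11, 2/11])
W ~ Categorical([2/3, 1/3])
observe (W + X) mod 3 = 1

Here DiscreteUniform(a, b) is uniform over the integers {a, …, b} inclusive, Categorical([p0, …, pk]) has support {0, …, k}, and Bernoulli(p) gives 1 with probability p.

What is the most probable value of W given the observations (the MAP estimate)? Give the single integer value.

Enumerate traces; 108 have nonzero weight after conditioning:
  (Z=2, Y=0, U=1, X=0, W=1) weight 1/264
  (Z=2, Y=0, U=1, X=1, W=0) weight 1/264
  (Z=2, Y=0, U=1, X=3, W=1) weight 1/528
  (Z=2, Y=0, U=2, X=0, W=1) weight 1/264
  (Z=2, Y=0, U=2, X=1, W=0) weight 1/264
  (Z=2, Y=0, U=2, X=3, W=1) weight 1/528
  (Z=2, Y=0, U=3, X=0, W=1) weight 1/264
  (Z=2, Y=0, U=3, X=1, W=0) weight 1/264
  … 100 more
Group by W:
  weight(W=0) = 4/33
  weight(W=1) = 2/11
Total weight = 4/33 + 2/11 = 10/33
P(W=0 | obs) = 4/33 / 10/33 = 2/5
P(W=1 | obs) = 2/11 / 10/33 = 3/5
argmax = 1

argmax_v P(W = v | obs) = 1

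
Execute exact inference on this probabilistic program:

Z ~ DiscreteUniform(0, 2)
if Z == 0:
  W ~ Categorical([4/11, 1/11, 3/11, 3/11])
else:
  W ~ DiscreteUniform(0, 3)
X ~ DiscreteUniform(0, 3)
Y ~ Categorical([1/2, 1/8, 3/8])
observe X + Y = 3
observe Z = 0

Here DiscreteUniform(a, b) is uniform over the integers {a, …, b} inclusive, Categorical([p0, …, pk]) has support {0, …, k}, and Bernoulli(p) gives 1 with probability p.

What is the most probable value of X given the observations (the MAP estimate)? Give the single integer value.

Enumerate traces; 12 have nonzero weight after conditioning:
  (Z=0, W=0, X=1, Y=2) weight 1/88
  (Z=0, W=0, X=2, Y=1) weight 1/264
  (Z=0, W=0, X=3, Y=0) weight 1/66
  (Z=0, W=1, X=1, Y=2) weight 1/352
  (Z=0, W=1, X=2, Y=1) weight 1/1056
  (Z=0, W=1, X=3, Y=0) weight 1/264
  (Z=0, W=2, X=1, Y=2) weight 3/352
  (Z=0, W=2, X=2, Y=1) weight 1/352
  … 4 more
Group by X:
  weight(X=1) = 1/32
  weight(X=2) = 1/96
  weight(X=3) = 1/24
Total weight = 1/32 + 1/96 + 1/24 = 1/12
P(X=1 | obs) = 1/32 / 1/12 = 3/8
P(X=2 | obs) = 1/96 / 1/12 = 1/8
P(X=3 | obs) = 1/24 / 1/12 = 1/2
argmax = 3

argmax_v P(X = v | obs) = 3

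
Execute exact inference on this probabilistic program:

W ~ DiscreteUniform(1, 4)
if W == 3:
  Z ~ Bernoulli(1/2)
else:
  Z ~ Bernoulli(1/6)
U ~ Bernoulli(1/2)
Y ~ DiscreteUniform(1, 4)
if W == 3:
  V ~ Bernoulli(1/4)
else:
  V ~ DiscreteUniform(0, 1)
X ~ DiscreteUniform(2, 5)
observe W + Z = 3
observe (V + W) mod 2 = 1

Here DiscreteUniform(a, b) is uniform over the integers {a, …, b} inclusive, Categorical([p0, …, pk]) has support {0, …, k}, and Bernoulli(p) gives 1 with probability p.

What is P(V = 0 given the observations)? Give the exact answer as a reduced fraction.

P(V = 0 | obs) = 9/11

Enumerate traces; 64 have nonzero weight after conditioning:
  (W=2, Z=1, U=0, Y=1, V=1, X=2) weight 1/1536
  (W=2, Z=1, U=0, Y=1, V=1, X=3) weight 1/1536
  (W=2, Z=1, U=0, Y=1, V=1, X=4) weight 1/1536
  (W=2, Z=1, U=0, Y=1, V=1, X=5) weight 1/1536
  (W=2, Z=1, U=0, Y=2, V=1, X=2) weight 1/1536
  (W=2, Z=1, U=0, Y=2, V=1, X=3) weight 1/1536
  (W=2, Z=1, U=0, Y=2, V=1, X=4) weight 1/1536
  (W=2, Z=1, U=0, Y=2, V=1, X=5) weight 1/1536
  (W=3, Z=0, U=0, Y=1, V=0, X=2) weight 3/1024
  … 55 more
Group by V:
  weight(V=0) = 3/32
  weight(V=1) = 1/48
Total weight = 3/32 + 1/48 = 11/96
P(V=0 | obs) = 3/32 / 11/96 = 9/11
P(V=1 | obs) = 1/48 / 11/96 = 2/11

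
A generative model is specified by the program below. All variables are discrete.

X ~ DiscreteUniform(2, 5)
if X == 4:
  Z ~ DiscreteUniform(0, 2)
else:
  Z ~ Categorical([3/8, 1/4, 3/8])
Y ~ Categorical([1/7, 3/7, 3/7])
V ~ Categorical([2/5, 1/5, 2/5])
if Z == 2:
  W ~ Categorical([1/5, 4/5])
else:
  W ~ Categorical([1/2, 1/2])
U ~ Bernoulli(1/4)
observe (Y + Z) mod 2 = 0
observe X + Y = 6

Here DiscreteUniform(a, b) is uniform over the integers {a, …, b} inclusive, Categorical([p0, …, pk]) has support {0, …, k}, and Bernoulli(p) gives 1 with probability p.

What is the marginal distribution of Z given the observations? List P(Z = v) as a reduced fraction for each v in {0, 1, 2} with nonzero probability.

Enumerate traces; 36 have nonzero weight after conditioning:
  (X=4, Z=0, Y=2, V=0, W=0, U=0) weight 3/560
  (X=4, Z=0, Y=2, V=0, W=0, U=1) weight 1/560
  (X=4, Z=0, Y=2, V=0, W=1, U=0) weight 3/560
  (X=4, Z=0, Y=2, V=0, W=1, U=1) weight 1/560
  (X=4, Z=0, Y=2, V=1, W=0, U=0) weight 3/1120
  (X=4, Z=0, Y=2, V=1, W=0, U=1) weight 1/1120
  (X=4, Z=0, Y=2, V=1, W=1, U=0) weight 3/1120
  (X=4, Z=0, Y=2, V=1, W=1, U=1) weight 1/1120
  (X=4, Z=2, Y=2, V=0, W=0, U=0) weight 3/1400
  (X=5, Z=1, Y=1, V=0, W=0, U=0) weight 9/2240
  … 26 more
Group by Z:
  weight(Z=0) = 1/28
  weight(Z=1) = 3/112
  weight(Z=2) = 1/28
Total weight = 1/28 + 3/112 + 1/28 = 11/112
P(Z=0 | obs) = 1/28 / 11/112 = 4/11
P(Z=1 | obs) = 3/112 / 11/112 = 3/11
P(Z=2 | obs) = 1/28 / 11/112 = 4/11

P(Z=0) = 4/11, P(Z=1) = 3/11, P(Z=2) = 4/11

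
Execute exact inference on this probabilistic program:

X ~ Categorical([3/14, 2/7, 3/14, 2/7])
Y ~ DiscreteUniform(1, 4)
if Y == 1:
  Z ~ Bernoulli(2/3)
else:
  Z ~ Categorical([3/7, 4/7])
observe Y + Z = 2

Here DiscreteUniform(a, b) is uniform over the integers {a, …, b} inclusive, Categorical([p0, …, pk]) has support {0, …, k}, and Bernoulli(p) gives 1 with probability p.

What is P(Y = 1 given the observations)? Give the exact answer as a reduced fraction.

P(Y = 1 | obs) = 14/23

Enumerate traces; 8 have nonzero weight after conditioning:
  (X=0, Y=1, Z=1) weight 1/28
  (X=0, Y=2, Z=0) weight 9/392
  (X=1, Y=1, Z=1) weight 1/21
  (X=1, Y=2, Z=0) weight 3/98
  (X=2, Y=1, Z=1) weight 1/28
  (X=2, Y=2, Z=0) weight 9/392
  (X=3, Y=1, Z=1) weight 1/21
  (X=3, Y=2, Z=0) weight 3/98
Group by Y:
  weight(Y=1) = 1/6
  weight(Y=2) = 3/28
Total weight = 1/6 + 3/28 = 23/84
P(Y=1 | obs) = 1/6 / 23/84 = 14/23
P(Y=2 | obs) = 3/28 / 23/84 = 9/23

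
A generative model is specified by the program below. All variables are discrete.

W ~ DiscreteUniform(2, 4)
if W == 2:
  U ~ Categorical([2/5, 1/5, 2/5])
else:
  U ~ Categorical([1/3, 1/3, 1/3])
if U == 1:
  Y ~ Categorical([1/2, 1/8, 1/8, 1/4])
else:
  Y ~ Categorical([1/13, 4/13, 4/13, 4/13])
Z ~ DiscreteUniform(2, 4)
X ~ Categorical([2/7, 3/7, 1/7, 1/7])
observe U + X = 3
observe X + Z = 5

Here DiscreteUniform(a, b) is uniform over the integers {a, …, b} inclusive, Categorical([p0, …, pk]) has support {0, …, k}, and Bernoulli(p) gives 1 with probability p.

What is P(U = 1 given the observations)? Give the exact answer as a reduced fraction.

Enumerate traces; 36 have nonzero weight after conditioning:
  (W=2, U=0, Y=0, Z=2, X=3) weight 2/4095
  (W=2, U=0, Y=1, Z=2, X=3) weight 8/4095
  (W=2, U=0, Y=2, Z=2, X=3) weight 8/4095
  (W=2, U=0, Y=3, Z=2, X=3) weight 8/4095
  (W=2, U=1, Y=0, Z=3, X=2) weight 1/630
  (W=2, U=1, Y=1, Z=3, X=2) weight 1/2520
  (W=2, U=1, Y=2, Z=3, X=2) weight 1/2520
  (W=2, U=1, Y=3, Z=3, X=2) weight 1/1260
  (W=2, U=2, Y=0, Z=4, X=1) weight 2/1365
  … 27 more
Group by U:
  weight(U=0) = 16/945
  weight(U=1) = 13/945
  weight(U=2) = 16/315
Total weight = 16/945 + 13/945 + 16/315 = 11/135
P(U=0 | obs) = 16/945 / 11/135 = 16/77
P(U=1 | obs) = 13/945 / 11/135 = 13/77
P(U=2 | obs) = 16/315 / 11/135 = 48/77

P(U = 1 | obs) = 13/77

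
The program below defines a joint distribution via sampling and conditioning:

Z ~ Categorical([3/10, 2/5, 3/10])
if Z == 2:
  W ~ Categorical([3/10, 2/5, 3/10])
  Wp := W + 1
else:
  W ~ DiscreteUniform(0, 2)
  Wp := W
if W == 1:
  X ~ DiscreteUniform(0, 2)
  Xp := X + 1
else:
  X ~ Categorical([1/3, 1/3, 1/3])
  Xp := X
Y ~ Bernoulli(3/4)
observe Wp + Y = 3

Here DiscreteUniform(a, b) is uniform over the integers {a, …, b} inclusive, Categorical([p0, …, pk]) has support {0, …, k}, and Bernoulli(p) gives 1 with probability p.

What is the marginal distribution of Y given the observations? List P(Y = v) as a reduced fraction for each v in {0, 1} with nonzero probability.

P(Y=0) = 9/115, P(Y=1) = 106/115

Enumerate traces; 12 have nonzero weight after conditioning:
  (Z=0, W=2, X=0, Y=1) weight 1/40
  (Z=0, W=2, X=1, Y=1) weight 1/40
  (Z=0, W=2, X=2, Y=1) weight 1/40
  (Z=1, W=2, X=0, Y=1) weight 1/30
  (Z=1, W=2, X=1, Y=1) weight 1/30
  (Z=1, W=2, X=2, Y=1) weight 1/30
  (Z=2, W=1, X=0, Y=1) weight 3/100
  (Z=2, W=1, X=1, Y=1) weight 3/100
  (Z=2, W=2, X=0, Y=0) weight 3/400
  … 3 more
Group by Y:
  weight(Y=0) = 9/400
  weight(Y=1) = 53/200
Total weight = 9/400 + 53/200 = 23/80
P(Y=0 | obs) = 9/400 / 23/80 = 9/115
P(Y=1 | obs) = 53/200 / 23/80 = 106/115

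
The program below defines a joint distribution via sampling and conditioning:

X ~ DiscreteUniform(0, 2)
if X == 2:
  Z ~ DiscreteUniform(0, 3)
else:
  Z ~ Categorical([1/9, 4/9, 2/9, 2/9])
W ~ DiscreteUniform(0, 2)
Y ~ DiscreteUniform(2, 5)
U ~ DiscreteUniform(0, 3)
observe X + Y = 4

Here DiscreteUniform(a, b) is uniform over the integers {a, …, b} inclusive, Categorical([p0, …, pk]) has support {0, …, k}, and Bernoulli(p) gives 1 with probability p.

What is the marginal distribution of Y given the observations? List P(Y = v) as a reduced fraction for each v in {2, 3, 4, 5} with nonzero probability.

Enumerate traces; 144 have nonzero weight after conditioning:
  (X=0, Z=0, W=0, Y=4, U=0) weight 1/1296
  (X=0, Z=0, W=0, Y=4, U=1) weight 1/1296
  (X=0, Z=0, W=0, Y=4, U=2) weight 1/1296
  (X=0, Z=0, W=0, Y=4, U=3) weight 1/1296
  (X=0, Z=0, W=1, Y=4, U=0) weight 1/1296
  (X=0, Z=0, W=1, Y=4, U=1) weight 1/1296
  (X=0, Z=0, W=1, Y=4, U=2) weight 1/1296
  (X=0, Z=0, W=1, Y=4, U=3) weight 1/1296
  (X=1, Z=0, W=0, Y=3, U=0) weight 1/1296
  (X=2, Z=0, W=0, Y=2, U=0) weight 1/576
  … 134 more
Group by Y:
  weight(Y=2) = 1/12
  weight(Y=3) = 1/12
  weight(Y=4) = 1/12
Total weight = 1/12 + 1/12 + 1/12 = 1/4
P(Y=2 | obs) = 1/12 / 1/4 = 1/3
P(Y=3 | obs) = 1/12 / 1/4 = 1/3
P(Y=4 | obs) = 1/12 / 1/4 = 1/3

P(Y=2) = 1/3, P(Y=3) = 1/3, P(Y=4) = 1/3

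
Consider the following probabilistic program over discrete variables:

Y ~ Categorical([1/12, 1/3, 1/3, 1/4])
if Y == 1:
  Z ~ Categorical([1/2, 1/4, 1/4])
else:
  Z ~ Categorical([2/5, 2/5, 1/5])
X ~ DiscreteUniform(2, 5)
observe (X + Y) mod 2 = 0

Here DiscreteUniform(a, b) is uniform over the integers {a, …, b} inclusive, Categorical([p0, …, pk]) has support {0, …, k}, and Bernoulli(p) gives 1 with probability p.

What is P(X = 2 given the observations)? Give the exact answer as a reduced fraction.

P(X = 2 | obs) = 5/24

Enumerate traces; 24 have nonzero weight after conditioning:
  (Y=0, Z=0, X=2) weight 1/120
  (Y=0, Z=0, X=4) weight 1/120
  (Y=0, Z=1, X=2) weight 1/120
  (Y=0, Z=1, X=4) weight 1/120
  (Y=0, Z=2, X=2) weight 1/240
  (Y=0, Z=2, X=4) weight 1/240
  (Y=1, Z=0, X=3) weight 1/24
  (Y=1, Z=0, X=5) weight 1/24
  … 16 more
Group by X:
  weight(X=2) = 5/48
  weight(X=3) = 7/48
  weight(X=4) = 5/48
  weight(X=5) = 7/48
Total weight = 5/48 + 7/48 + 5/48 + 7/48 = 1/2
P(X=2 | obs) = 5/48 / 1/2 = 5/24
P(X=3 | obs) = 7/48 / 1/2 = 7/24
P(X=4 | obs) = 5/48 / 1/2 = 5/24
P(X=5 | obs) = 7/48 / 1/2 = 7/24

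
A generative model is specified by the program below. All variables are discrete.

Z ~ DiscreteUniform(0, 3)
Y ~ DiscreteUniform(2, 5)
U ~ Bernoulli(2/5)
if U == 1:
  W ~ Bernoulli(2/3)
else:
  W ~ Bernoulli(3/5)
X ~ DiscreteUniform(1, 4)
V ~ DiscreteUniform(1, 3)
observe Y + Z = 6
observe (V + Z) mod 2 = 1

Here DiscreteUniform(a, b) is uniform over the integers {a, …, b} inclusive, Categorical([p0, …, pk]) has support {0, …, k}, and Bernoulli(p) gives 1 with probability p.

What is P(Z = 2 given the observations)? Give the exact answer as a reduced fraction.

P(Z = 2 | obs) = 1/2

Enumerate traces; 64 have nonzero weight after conditioning:
  (Z=1, Y=5, U=0, W=0, X=1, V=2) weight 1/800
  (Z=1, Y=5, U=0, W=0, X=2, V=2) weight 1/800
  (Z=1, Y=5, U=0, W=0, X=3, V=2) weight 1/800
  (Z=1, Y=5, U=0, W=0, X=4, V=2) weight 1/800
  (Z=1, Y=5, U=0, W=1, X=1, V=2) weight 3/1600
  (Z=1, Y=5, U=0, W=1, X=2, V=2) weight 3/1600
  (Z=1, Y=5, U=0, W=1, X=3, V=2) weight 3/1600
  (Z=1, Y=5, U=0, W=1, X=4, V=2) weight 3/1600
  (Z=2, Y=4, U=0, W=0, X=1, V=1) weight 1/800
  (Z=3, Y=3, U=0, W=0, X=1, V=2) weight 1/800
  … 54 more
Group by Z:
  weight(Z=1) = 1/48
  weight(Z=2) = 1/24
  weight(Z=3) = 1/48
Total weight = 1/48 + 1/24 + 1/48 = 1/12
P(Z=1 | obs) = 1/48 / 1/12 = 1/4
P(Z=2 | obs) = 1/24 / 1/12 = 1/2
P(Z=3 | obs) = 1/48 / 1/12 = 1/4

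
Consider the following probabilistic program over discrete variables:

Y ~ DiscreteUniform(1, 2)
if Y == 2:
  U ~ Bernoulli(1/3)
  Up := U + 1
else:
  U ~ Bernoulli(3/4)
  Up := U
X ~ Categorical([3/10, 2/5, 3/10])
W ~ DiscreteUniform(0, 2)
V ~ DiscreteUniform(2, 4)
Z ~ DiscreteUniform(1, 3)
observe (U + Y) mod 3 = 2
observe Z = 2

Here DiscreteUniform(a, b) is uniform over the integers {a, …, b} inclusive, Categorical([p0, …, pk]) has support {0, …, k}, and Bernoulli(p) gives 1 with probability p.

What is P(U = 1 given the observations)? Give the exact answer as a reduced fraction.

Enumerate traces; 54 have nonzero weight after conditioning:
  (Y=1, U=1, X=0, W=0, V=2, Z=2) weight 1/240
  (Y=1, U=1, X=0, W=0, V=3, Z=2) weight 1/240
  (Y=1, U=1, X=0, W=0, V=4, Z=2) weight 1/240
  (Y=1, U=1, X=0, W=1, V=2, Z=2) weight 1/240
  (Y=1, U=1, X=0, W=1, V=3, Z=2) weight 1/240
  (Y=1, U=1, X=0, W=1, V=4, Z=2) weight 1/240
  (Y=1, U=1, X=0, W=2, V=2, Z=2) weight 1/240
  (Y=1, U=1, X=0, W=2, V=3, Z=2) weight 1/240
  (Y=2, U=0, X=0, W=0, V=2, Z=2) weight 1/270
  … 45 more
Group by U:
  weight(U=0) = 1/9
  weight(U=1) = 1/8
Total weight = 1/9 + 1/8 = 17/72
P(U=0 | obs) = 1/9 / 17/72 = 8/17
P(U=1 | obs) = 1/8 / 17/72 = 9/17

P(U = 1 | obs) = 9/17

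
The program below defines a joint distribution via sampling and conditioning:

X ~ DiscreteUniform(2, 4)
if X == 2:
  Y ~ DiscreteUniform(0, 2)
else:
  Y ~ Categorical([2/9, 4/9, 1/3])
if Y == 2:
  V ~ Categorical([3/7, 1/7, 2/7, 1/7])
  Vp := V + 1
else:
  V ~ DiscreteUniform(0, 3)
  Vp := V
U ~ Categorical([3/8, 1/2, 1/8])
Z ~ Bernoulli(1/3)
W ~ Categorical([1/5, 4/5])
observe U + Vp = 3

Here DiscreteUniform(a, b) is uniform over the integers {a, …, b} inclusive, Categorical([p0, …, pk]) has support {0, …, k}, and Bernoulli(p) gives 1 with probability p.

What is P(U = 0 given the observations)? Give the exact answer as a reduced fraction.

P(U = 0 | obs) = 33/82

Enumerate traces; 108 have nonzero weight after conditioning:
  (X=2, Y=0, V=1, U=2, Z=0, W=0) weight 1/2160
  (X=2, Y=0, V=1, U=2, Z=0, W=1) weight 1/540
  (X=2, Y=0, V=1, U=2, Z=1, W=0) weight 1/4320
  (X=2, Y=0, V=1, U=2, Z=1, W=1) weight 1/1080
  (X=2, Y=0, V=2, U=1, Z=0, W=0) weight 1/540
  (X=2, Y=0, V=2, U=1, Z=0, W=1) weight 1/135
  (X=2, Y=0, V=2, U=1, Z=1, W=0) weight 1/1080
  (X=2, Y=0, V=2, U=1, Z=1, W=1) weight 1/270
  (X=2, Y=0, V=3, U=0, Z=0, W=0) weight 1/720
  … 99 more
Group by U:
  weight(U=0) = 11/112
  weight(U=1) = 3/28
  weight(U=2) = 13/336
Total weight = 11/112 + 3/28 + 13/336 = 41/168
P(U=0 | obs) = 11/112 / 41/168 = 33/82
P(U=1 | obs) = 3/28 / 41/168 = 18/41
P(U=2 | obs) = 13/336 / 41/168 = 13/82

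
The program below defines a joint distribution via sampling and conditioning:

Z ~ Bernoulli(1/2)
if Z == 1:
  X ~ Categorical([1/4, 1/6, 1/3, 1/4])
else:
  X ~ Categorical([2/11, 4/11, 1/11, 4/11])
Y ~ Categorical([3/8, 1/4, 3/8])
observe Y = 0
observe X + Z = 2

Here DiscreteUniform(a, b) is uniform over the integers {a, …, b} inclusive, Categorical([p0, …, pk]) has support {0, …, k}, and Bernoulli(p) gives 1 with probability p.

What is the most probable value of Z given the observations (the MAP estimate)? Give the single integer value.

Enumerate traces; 2 have nonzero weight after conditioning:
  (Z=0, X=2, Y=0) weight 3/176
  (Z=1, X=1, Y=0) weight 1/32
Group by Z:
  weight(Z=0) = 3/176
  weight(Z=1) = 1/32
Total weight = 3/176 + 1/32 = 17/352
P(Z=0 | obs) = 3/176 / 17/352 = 6/17
P(Z=1 | obs) = 1/32 / 17/352 = 11/17
argmax = 1

argmax_v P(Z = v | obs) = 1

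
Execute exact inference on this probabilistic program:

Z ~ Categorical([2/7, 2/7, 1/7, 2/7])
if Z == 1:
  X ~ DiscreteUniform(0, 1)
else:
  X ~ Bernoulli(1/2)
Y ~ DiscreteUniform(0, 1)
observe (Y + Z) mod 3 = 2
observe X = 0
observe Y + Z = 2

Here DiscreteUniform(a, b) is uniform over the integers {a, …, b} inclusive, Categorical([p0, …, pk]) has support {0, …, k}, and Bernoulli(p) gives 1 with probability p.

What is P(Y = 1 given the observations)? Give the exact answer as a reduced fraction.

P(Y = 1 | obs) = 2/3

Enumerate traces; 2 have nonzero weight after conditioning:
  (Z=1, X=0, Y=1) weight 1/14
  (Z=2, X=0, Y=0) weight 1/28
Group by Y:
  weight(Y=0) = 1/28
  weight(Y=1) = 1/14
Total weight = 1/28 + 1/14 = 3/28
P(Y=0 | obs) = 1/28 / 3/28 = 1/3
P(Y=1 | obs) = 1/14 / 3/28 = 2/3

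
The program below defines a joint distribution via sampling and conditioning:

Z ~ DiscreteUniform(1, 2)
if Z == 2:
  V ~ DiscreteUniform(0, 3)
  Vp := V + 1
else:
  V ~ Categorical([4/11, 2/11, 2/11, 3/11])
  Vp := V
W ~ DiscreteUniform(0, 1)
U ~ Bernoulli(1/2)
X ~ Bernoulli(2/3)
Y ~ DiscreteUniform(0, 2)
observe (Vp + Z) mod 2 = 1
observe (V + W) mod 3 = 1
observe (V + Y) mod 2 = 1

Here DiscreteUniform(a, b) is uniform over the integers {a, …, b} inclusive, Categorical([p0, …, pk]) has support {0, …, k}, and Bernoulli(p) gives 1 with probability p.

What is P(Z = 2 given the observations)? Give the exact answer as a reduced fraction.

P(Z = 2 | obs) = 11/27

Enumerate traces; 8 have nonzero weight after conditioning:
  (Z=1, V=0, W=1, U=0, X=0, Y=1) weight 1/198
  (Z=1, V=0, W=1, U=0, X=1, Y=1) weight 1/99
  (Z=1, V=0, W=1, U=1, X=0, Y=1) weight 1/198
  (Z=1, V=0, W=1, U=1, X=1, Y=1) weight 1/99
  (Z=2, V=0, W=1, U=0, X=0, Y=1) weight 1/288
  (Z=2, V=0, W=1, U=0, X=1, Y=1) weight 1/144
  (Z=2, V=0, W=1, U=1, X=0, Y=1) weight 1/288
  (Z=2, V=0, W=1, U=1, X=1, Y=1) weight 1/144
Group by Z:
  weight(Z=1) = 1/33
  weight(Z=2) = 1/48
Total weight = 1/33 + 1/48 = 9/176
P(Z=1 | obs) = 1/33 / 9/176 = 16/27
P(Z=2 | obs) = 1/48 / 9/176 = 11/27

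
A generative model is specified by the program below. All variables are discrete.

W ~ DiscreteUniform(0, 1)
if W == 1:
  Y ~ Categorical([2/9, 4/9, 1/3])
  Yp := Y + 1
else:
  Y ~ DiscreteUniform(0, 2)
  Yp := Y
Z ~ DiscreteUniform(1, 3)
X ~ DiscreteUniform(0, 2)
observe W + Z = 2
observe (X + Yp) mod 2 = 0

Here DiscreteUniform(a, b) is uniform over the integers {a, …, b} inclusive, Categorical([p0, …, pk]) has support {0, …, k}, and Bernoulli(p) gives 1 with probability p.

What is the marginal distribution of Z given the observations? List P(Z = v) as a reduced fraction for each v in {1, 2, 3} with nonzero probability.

Enumerate traces; 9 have nonzero weight after conditioning:
  (W=0, Y=0, Z=2, X=0) weight 1/54
  (W=0, Y=0, Z=2, X=2) weight 1/54
  (W=0, Y=1, Z=2, X=1) weight 1/54
  (W=0, Y=2, Z=2, X=0) weight 1/54
  (W=0, Y=2, Z=2, X=2) weight 1/54
  (W=1, Y=0, Z=1, X=1) weight 1/81
  (W=1, Y=1, Z=1, X=0) weight 2/81
  (W=1, Y=1, Z=1, X=2) weight 2/81
  … 1 more
Group by Z:
  weight(Z=1) = 13/162
  weight(Z=2) = 5/54
Total weight = 13/162 + 5/54 = 14/81
P(Z=1 | obs) = 13/162 / 14/81 = 13/28
P(Z=2 | obs) = 5/54 / 14/81 = 15/28

P(Z=1) = 13/28, P(Z=2) = 15/28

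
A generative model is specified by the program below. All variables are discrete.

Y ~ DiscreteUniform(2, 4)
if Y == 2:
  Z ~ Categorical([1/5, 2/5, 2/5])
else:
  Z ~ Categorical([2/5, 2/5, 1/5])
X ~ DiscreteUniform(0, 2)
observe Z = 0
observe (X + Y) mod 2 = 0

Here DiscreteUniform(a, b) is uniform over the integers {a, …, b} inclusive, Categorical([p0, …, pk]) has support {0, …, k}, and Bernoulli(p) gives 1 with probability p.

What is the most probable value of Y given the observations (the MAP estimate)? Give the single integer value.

argmax_v P(Y = v | obs) = 4

Enumerate traces; 5 have nonzero weight after conditioning:
  (Y=2, Z=0, X=0) weight 1/45
  (Y=2, Z=0, X=2) weight 1/45
  (Y=3, Z=0, X=1) weight 2/45
  (Y=4, Z=0, X=0) weight 2/45
  (Y=4, Z=0, X=2) weight 2/45
Group by Y:
  weight(Y=2) = 2/45
  weight(Y=3) = 2/45
  weight(Y=4) = 4/45
Total weight = 2/45 + 2/45 + 4/45 = 8/45
P(Y=2 | obs) = 2/45 / 8/45 = 1/4
P(Y=3 | obs) = 2/45 / 8/45 = 1/4
P(Y=4 | obs) = 4/45 / 8/45 = 1/2
argmax = 4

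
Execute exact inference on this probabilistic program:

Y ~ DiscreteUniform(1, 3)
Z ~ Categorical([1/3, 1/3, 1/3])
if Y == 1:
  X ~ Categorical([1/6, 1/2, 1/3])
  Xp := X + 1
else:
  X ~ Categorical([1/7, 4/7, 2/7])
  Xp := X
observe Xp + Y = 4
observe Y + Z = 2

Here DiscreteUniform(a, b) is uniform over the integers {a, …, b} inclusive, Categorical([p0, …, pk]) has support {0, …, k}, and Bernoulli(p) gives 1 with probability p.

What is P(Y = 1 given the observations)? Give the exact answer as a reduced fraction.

P(Y = 1 | obs) = 7/13

Enumerate traces; 2 have nonzero weight after conditioning:
  (Y=1, Z=1, X=2) weight 1/27
  (Y=2, Z=0, X=2) weight 2/63
Group by Y:
  weight(Y=1) = 1/27
  weight(Y=2) = 2/63
Total weight = 1/27 + 2/63 = 13/189
P(Y=1 | obs) = 1/27 / 13/189 = 7/13
P(Y=2 | obs) = 2/63 / 13/189 = 6/13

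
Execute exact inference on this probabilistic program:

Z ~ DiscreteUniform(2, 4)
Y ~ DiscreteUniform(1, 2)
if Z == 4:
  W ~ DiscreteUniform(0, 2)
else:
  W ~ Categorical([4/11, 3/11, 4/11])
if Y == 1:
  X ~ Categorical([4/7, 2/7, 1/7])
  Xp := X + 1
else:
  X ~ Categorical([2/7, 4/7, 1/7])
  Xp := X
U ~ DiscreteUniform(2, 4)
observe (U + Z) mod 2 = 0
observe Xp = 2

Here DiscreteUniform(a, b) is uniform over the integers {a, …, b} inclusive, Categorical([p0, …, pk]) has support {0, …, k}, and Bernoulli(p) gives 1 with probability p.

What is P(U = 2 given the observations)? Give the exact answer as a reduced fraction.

Enumerate traces; 30 have nonzero weight after conditioning:
  (Z=2, Y=1, W=0, X=1, U=2) weight 4/693
  (Z=2, Y=1, W=0, X=1, U=4) weight 4/693
  (Z=2, Y=1, W=1, X=1, U=2) weight 1/231
  (Z=2, Y=1, W=1, X=1, U=4) weight 1/231
  (Z=2, Y=1, W=2, X=1, U=2) weight 4/693
  (Z=2, Y=1, W=2, X=1, U=4) weight 4/693
  (Z=2, Y=2, W=0, X=2, U=2) weight 2/693
  (Z=2, Y=2, W=0, X=2, U=4) weight 2/693
  (Z=3, Y=1, W=0, X=1, U=3) weight 4/693
  … 21 more
Group by U:
  weight(U=2) = 1/21
  weight(U=3) = 1/42
  weight(U=4) = 1/21
Total weight = 1/21 + 1/42 + 1/21 = 5/42
P(U=2 | obs) = 1/21 / 5/42 = 2/5
P(U=3 | obs) = 1/42 / 5/42 = 1/5
P(U=4 | obs) = 1/21 / 5/42 = 2/5

P(U = 2 | obs) = 2/5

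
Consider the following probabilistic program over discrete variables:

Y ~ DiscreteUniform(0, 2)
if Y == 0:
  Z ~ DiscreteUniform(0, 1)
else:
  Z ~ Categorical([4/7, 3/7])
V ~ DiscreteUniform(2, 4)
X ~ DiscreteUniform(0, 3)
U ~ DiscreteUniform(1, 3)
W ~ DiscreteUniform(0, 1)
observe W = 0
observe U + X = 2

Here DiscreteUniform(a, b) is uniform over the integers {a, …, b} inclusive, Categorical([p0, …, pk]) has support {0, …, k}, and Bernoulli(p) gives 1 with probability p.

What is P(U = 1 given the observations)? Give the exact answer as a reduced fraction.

P(U = 1 | obs) = 1/2

Enumerate traces; 36 have nonzero weight after conditioning:
  (Y=0, Z=0, V=2, X=0, U=2, W=0) weight 1/432
  (Y=0, Z=0, V=2, X=1, U=1, W=0) weight 1/432
  (Y=0, Z=0, V=3, X=0, U=2, W=0) weight 1/432
  (Y=0, Z=0, V=3, X=1, U=1, W=0) weight 1/432
  (Y=0, Z=0, V=4, X=0, U=2, W=0) weight 1/432
  (Y=0, Z=0, V=4, X=1, U=1, W=0) weight 1/432
  (Y=0, Z=1, V=2, X=0, U=2, W=0) weight 1/432
  (Y=0, Z=1, V=2, X=1, U=1, W=0) weight 1/432
  … 28 more
Group by U:
  weight(U=1) = 1/24
  weight(U=2) = 1/24
Total weight = 1/24 + 1/24 = 1/12
P(U=1 | obs) = 1/24 / 1/12 = 1/2
P(U=2 | obs) = 1/24 / 1/12 = 1/2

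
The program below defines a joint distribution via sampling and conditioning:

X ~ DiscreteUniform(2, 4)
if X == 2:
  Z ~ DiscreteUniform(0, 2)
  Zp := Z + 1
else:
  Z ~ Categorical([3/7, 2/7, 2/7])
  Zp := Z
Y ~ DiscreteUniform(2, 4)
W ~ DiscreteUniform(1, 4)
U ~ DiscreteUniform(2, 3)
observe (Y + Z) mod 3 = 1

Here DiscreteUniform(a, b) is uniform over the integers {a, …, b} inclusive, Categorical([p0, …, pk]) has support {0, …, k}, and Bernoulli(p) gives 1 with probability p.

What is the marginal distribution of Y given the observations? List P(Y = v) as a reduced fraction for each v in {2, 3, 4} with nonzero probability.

P(Y=2) = 19/63, P(Y=3) = 19/63, P(Y=4) = 25/63

Enumerate traces; 72 have nonzero weight after conditioning:
  (X=2, Z=0, Y=4, W=1, U=2) weight 1/216
  (X=2, Z=0, Y=4, W=1, U=3) weight 1/216
  (X=2, Z=0, Y=4, W=2, U=2) weight 1/216
  (X=2, Z=0, Y=4, W=2, U=3) weight 1/216
  (X=2, Z=0, Y=4, W=3, U=2) weight 1/216
  (X=2, Z=0, Y=4, W=3, U=3) weight 1/216
  (X=2, Z=0, Y=4, W=4, U=2) weight 1/216
  (X=2, Z=0, Y=4, W=4, U=3) weight 1/216
  (X=2, Z=1, Y=3, W=1, U=2) weight 1/216
  (X=2, Z=2, Y=2, W=1, U=2) weight 1/216
  … 62 more
Group by Y:
  weight(Y=2) = 19/189
  weight(Y=3) = 19/189
  weight(Y=4) = 25/189
Total weight = 19/189 + 19/189 + 25/189 = 1/3
P(Y=2 | obs) = 19/189 / 1/3 = 19/63
P(Y=3 | obs) = 19/189 / 1/3 = 19/63
P(Y=4 | obs) = 25/189 / 1/3 = 25/63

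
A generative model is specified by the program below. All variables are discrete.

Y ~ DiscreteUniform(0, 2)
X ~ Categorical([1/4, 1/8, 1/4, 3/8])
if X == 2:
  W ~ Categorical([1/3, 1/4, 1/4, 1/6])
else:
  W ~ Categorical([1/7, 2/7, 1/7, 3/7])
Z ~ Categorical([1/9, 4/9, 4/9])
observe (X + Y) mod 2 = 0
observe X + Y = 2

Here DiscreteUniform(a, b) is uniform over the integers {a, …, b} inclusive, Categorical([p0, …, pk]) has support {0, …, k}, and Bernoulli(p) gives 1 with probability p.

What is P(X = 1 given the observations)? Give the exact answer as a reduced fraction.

P(X = 1 | obs) = 1/5

Enumerate traces; 36 have nonzero weight after conditioning:
  (Y=0, X=2, W=0, Z=0) weight 1/324
  (Y=0, X=2, W=0, Z=1) weight 1/81
  (Y=0, X=2, W=0, Z=2) weight 1/81
  (Y=0, X=2, W=1, Z=0) weight 1/432
  (Y=0, X=2, W=1, Z=1) weight 1/108
  (Y=0, X=2, W=1, Z=2) weight 1/108
  (Y=0, X=2, W=2, Z=0) weight 1/432
  (Y=0, X=2, W=2, Z=1) weight 1/108
  (Y=1, X=1, W=0, Z=0) weight 1/1512
  (Y=2, X=0, W=0, Z=0) weight 1/756
  … 26 more
Group by X:
  weight(X=0) = 1/12
  weight(X=1) = 1/24
  weight(X=2) = 1/12
Total weight = 1/12 + 1/24 + 1/12 = 5/24
P(X=0 | obs) = 1/12 / 5/24 = 2/5
P(X=1 | obs) = 1/24 / 5/24 = 1/5
P(X=2 | obs) = 1/12 / 5/24 = 2/5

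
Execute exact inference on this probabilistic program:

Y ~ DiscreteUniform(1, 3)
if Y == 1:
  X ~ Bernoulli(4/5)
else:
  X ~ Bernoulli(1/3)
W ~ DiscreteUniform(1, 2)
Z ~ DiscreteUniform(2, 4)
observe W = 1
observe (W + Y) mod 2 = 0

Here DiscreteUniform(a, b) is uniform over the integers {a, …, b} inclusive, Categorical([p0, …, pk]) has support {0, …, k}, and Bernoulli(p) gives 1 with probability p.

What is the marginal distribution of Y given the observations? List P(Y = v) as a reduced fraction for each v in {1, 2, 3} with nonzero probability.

P(Y=1) = 1/2, P(Y=3) = 1/2

Enumerate traces; 12 have nonzero weight after conditioning:
  (Y=1, X=0, W=1, Z=2) weight 1/90
  (Y=1, X=0, W=1, Z=3) weight 1/90
  (Y=1, X=0, W=1, Z=4) weight 1/90
  (Y=1, X=1, W=1, Z=2) weight 2/45
  (Y=1, X=1, W=1, Z=3) weight 2/45
  (Y=1, X=1, W=1, Z=4) weight 2/45
  (Y=3, X=0, W=1, Z=2) weight 1/27
  (Y=3, X=0, W=1, Z=3) weight 1/27
  … 4 more
Group by Y:
  weight(Y=1) = 1/6
  weight(Y=3) = 1/6
Total weight = 1/6 + 1/6 = 1/3
P(Y=1 | obs) = 1/6 / 1/3 = 1/2
P(Y=3 | obs) = 1/6 / 1/3 = 1/2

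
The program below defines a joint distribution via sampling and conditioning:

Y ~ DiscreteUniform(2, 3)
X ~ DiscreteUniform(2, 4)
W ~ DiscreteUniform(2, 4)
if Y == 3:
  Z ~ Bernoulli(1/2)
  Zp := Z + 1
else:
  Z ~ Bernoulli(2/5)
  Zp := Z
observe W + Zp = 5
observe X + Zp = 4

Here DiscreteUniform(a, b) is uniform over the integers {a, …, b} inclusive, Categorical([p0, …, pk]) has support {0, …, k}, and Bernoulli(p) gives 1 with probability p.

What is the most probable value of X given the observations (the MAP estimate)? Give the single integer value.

Enumerate traces; 3 have nonzero weight after conditioning:
  (Y=2, X=3, W=4, Z=1) weight 1/45
  (Y=3, X=2, W=3, Z=1) weight 1/36
  (Y=3, X=3, W=4, Z=0) weight 1/36
Group by X:
  weight(X=2) = 1/36
  weight(X=3) = 1/20
Total weight = 1/36 + 1/20 = 7/90
P(X=2 | obs) = 1/36 / 7/90 = 5/14
P(X=3 | obs) = 1/20 / 7/90 = 9/14
argmax = 3

argmax_v P(X = v | obs) = 3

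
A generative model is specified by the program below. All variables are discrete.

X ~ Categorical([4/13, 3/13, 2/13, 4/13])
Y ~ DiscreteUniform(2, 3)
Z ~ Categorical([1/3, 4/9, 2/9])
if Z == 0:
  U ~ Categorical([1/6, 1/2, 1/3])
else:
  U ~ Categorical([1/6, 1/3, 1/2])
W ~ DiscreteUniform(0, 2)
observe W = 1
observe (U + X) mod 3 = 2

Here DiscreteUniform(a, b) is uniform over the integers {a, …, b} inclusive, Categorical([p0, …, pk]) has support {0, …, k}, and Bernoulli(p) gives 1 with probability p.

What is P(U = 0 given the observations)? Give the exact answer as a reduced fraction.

Enumerate traces; 24 have nonzero weight after conditioning:
  (X=0, Y=2, Z=0, U=2, W=1) weight 2/351
  (X=0, Y=2, Z=1, U=2, W=1) weight 4/351
  (X=0, Y=2, Z=2, U=2, W=1) weight 2/351
  (X=0, Y=3, Z=0, U=2, W=1) weight 2/351
  (X=0, Y=3, Z=1, U=2, W=1) weight 4/351
  (X=0, Y=3, Z=2, U=2, W=1) weight 2/351
  (X=1, Y=2, Z=0, U=1, W=1) weight 1/156
  (X=1, Y=2, Z=1, U=1, W=1) weight 2/351
  (X=2, Y=2, Z=0, U=0, W=1) weight 1/702
  … 15 more
Group by U:
  weight(U=0) = 1/117
  weight(U=1) = 7/234
  weight(U=2) = 32/351
Total weight = 1/117 + 7/234 + 32/351 = 7/54
P(U=0 | obs) = 1/117 / 7/54 = 6/91
P(U=1 | obs) = 7/234 / 7/54 = 3/13
P(U=2 | obs) = 32/351 / 7/54 = 64/91

P(U = 0 | obs) = 6/91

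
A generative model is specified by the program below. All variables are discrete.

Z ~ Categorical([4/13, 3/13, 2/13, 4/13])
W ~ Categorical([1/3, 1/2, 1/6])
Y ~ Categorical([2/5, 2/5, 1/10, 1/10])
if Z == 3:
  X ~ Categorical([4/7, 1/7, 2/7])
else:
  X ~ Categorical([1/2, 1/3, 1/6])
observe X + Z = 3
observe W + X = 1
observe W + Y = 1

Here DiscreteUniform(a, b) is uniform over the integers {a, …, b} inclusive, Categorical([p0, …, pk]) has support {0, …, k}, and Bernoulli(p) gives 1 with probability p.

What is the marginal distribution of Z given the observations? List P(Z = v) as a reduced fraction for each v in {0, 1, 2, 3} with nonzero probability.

P(Z=2) = 7/43, P(Z=3) = 36/43

Enumerate traces; 2 have nonzero weight after conditioning:
  (Z=2, W=0, Y=1, X=1) weight 4/585
  (Z=3, W=1, Y=0, X=0) weight 16/455
Group by Z:
  weight(Z=2) = 4/585
  weight(Z=3) = 16/455
Total weight = 4/585 + 16/455 = 172/4095
P(Z=2 | obs) = 4/585 / 172/4095 = 7/43
P(Z=3 | obs) = 16/455 / 172/4095 = 36/43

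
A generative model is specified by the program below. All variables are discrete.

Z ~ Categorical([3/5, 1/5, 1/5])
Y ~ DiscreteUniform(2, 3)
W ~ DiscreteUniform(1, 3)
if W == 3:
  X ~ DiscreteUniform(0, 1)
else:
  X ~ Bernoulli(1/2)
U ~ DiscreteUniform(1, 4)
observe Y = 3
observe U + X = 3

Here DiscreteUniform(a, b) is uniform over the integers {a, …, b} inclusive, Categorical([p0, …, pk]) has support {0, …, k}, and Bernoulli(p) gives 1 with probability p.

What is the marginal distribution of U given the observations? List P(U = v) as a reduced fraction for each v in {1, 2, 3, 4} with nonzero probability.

P(U=2) = 1/2, P(U=3) = 1/2

Enumerate traces; 18 have nonzero weight after conditioning:
  (Z=0, Y=3, W=1, X=0, U=3) weight 1/80
  (Z=0, Y=3, W=1, X=1, U=2) weight 1/80
  (Z=0, Y=3, W=2, X=0, U=3) weight 1/80
  (Z=0, Y=3, W=2, X=1, U=2) weight 1/80
  (Z=0, Y=3, W=3, X=0, U=3) weight 1/80
  (Z=0, Y=3, W=3, X=1, U=2) weight 1/80
  (Z=1, Y=3, W=1, X=0, U=3) weight 1/240
  (Z=1, Y=3, W=1, X=1, U=2) weight 1/240
  … 10 more
Group by U:
  weight(U=2) = 1/16
  weight(U=3) = 1/16
Total weight = 1/16 + 1/16 = 1/8
P(U=2 | obs) = 1/16 / 1/8 = 1/2
P(U=3 | obs) = 1/16 / 1/8 = 1/2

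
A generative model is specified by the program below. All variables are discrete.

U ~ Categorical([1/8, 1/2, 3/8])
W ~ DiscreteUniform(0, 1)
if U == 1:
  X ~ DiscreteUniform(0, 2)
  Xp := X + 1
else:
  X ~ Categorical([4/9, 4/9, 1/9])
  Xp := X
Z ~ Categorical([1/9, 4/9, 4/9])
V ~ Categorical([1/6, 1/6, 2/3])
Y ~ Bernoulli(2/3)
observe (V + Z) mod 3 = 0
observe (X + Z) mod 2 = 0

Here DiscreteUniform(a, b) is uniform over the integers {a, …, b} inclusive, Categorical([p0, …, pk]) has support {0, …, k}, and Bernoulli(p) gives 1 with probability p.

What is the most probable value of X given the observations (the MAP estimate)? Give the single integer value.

Enumerate traces; 60 have nonzero weight after conditioning:
  (U=0, W=0, X=0, Z=0, V=0, Y=0) weight 1/5832
  (U=0, W=0, X=0, Z=0, V=0, Y=1) weight 1/2916
  (U=0, W=0, X=0, Z=2, V=1, Y=0) weight 1/1458
  (U=0, W=0, X=0, Z=2, V=1, Y=1) weight 1/729
  (U=0, W=0, X=1, Z=1, V=2, Y=0) weight 2/729
  (U=0, W=0, X=1, Z=1, V=2, Y=1) weight 4/729
  (U=0, W=0, X=2, Z=0, V=0, Y=0) weight 1/23328
  (U=0, W=0, X=2, Z=0, V=0, Y=1) weight 1/11664
  … 52 more
Group by X:
  weight(X=0) = 35/972
  weight(X=1) = 28/243
  weight(X=2) = 5/243
Total weight = 35/972 + 28/243 + 5/243 = 167/972
P(X=0 | obs) = 35/972 / 167/972 = 35/167
P(X=1 | obs) = 28/243 / 167/972 = 112/167
P(X=2 | obs) = 5/243 / 167/972 = 20/167
argmax = 1

argmax_v P(X = v | obs) = 1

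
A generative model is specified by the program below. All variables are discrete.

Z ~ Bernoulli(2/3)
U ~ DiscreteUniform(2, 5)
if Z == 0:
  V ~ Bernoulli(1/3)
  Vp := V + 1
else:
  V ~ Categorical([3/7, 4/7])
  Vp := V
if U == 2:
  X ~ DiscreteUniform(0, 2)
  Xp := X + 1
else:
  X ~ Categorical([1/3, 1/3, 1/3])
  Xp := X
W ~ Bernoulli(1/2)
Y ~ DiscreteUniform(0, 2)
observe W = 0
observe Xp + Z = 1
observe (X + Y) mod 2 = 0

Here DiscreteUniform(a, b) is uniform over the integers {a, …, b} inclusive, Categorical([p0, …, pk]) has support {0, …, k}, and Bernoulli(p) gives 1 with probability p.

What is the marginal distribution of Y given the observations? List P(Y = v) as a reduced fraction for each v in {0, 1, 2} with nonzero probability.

Enumerate traces; 22 have nonzero weight after conditioning:
  (Z=0, U=2, V=0, X=0, W=0, Y=0) weight 1/324
  (Z=0, U=2, V=0, X=0, W=0, Y=2) weight 1/324
  (Z=0, U=2, V=1, X=0, W=0, Y=0) weight 1/648
  (Z=0, U=2, V=1, X=0, W=0, Y=2) weight 1/648
  (Z=0, U=3, V=0, X=1, W=0, Y=1) weight 1/324
  (Z=0, U=3, V=1, X=1, W=0, Y=1) weight 1/648
  (Z=0, U=4, V=0, X=1, W=0, Y=1) weight 1/324
  (Z=0, U=4, V=1, X=1, W=0, Y=1) weight 1/648
  … 14 more
Group by Y:
  weight(Y=0) = 7/216
  weight(Y=1) = 1/72
  weight(Y=2) = 7/216
Total weight = 7/216 + 1/72 + 7/216 = 17/216
P(Y=0 | obs) = 7/216 / 17/216 = 7/17
P(Y=1 | obs) = 1/72 / 17/216 = 3/17
P(Y=2 | obs) = 7/216 / 17/216 = 7/17

P(Y=0) = 7/17, P(Y=1) = 3/17, P(Y=2) = 7/17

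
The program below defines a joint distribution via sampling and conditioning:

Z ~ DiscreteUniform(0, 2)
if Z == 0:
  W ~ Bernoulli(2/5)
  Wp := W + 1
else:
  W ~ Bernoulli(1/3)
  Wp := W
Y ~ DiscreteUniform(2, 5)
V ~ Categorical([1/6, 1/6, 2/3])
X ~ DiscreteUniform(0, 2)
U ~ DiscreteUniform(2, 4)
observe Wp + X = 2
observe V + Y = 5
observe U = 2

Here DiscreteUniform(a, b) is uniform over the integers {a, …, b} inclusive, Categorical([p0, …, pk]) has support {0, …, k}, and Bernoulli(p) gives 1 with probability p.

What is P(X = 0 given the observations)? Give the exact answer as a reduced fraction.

P(X = 0 | obs) = 2/15

Enumerate traces; 18 have nonzero weight after conditioning:
  (Z=0, W=0, Y=3, V=2, X=1, U=2) weight 1/270
  (Z=0, W=0, Y=4, V=1, X=1, U=2) weight 1/1080
  (Z=0, W=0, Y=5, V=0, X=1, U=2) weight 1/1080
  (Z=0, W=1, Y=3, V=2, X=0, U=2) weight 1/405
  (Z=0, W=1, Y=4, V=1, X=0, U=2) weight 1/1620
  (Z=0, W=1, Y=5, V=0, X=0, U=2) weight 1/1620
  (Z=1, W=0, Y=3, V=2, X=2, U=2) weight 1/243
  (Z=1, W=0, Y=4, V=1, X=2, U=2) weight 1/972
  … 10 more
Group by X:
  weight(X=0) = 1/270
  weight(X=1) = 19/1620
  weight(X=2) = 1/81
Total weight = 1/270 + 19/1620 + 1/81 = 1/36
P(X=0 | obs) = 1/270 / 1/36 = 2/15
P(X=1 | obs) = 19/1620 / 1/36 = 19/45
P(X=2 | obs) = 1/81 / 1/36 = 4/9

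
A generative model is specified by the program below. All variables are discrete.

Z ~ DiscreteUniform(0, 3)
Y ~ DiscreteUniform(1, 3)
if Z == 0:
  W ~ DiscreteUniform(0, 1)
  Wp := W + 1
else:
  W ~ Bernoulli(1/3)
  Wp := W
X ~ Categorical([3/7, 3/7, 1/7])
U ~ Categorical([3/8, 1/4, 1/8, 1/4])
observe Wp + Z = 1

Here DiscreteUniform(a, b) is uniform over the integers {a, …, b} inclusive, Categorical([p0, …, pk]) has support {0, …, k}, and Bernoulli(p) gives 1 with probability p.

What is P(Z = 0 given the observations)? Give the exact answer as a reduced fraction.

Enumerate traces; 72 have nonzero weight after conditioning:
  (Z=0, Y=1, W=0, X=0, U=0) weight 3/448
  (Z=0, Y=1, W=0, X=0, U=1) weight 1/224
  (Z=0, Y=1, W=0, X=0, U=2) weight 1/448
  (Z=0, Y=1, W=0, X=0, U=3) weight 1/224
  (Z=0, Y=1, W=0, X=1, U=0) weight 3/448
  (Z=0, Y=1, W=0, X=1, U=1) weight 1/224
  (Z=0, Y=1, W=0, X=1, U=2) weight 1/448
  (Z=0, Y=1, W=0, X=1, U=3) weight 1/224
  (Z=1, Y=1, W=0, X=0, U=0) weight 1/112
  … 63 more
Group by Z:
  weight(Z=0) = 1/8
  weight(Z=1) = 1/6
Total weight = 1/8 + 1/6 = 7/24
P(Z=0 | obs) = 1/8 / 7/24 = 3/7
P(Z=1 | obs) = 1/6 / 7/24 = 4/7

P(Z = 0 | obs) = 3/7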